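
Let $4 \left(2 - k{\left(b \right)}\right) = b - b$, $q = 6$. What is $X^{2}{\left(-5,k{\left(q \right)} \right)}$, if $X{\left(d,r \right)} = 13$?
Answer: $169$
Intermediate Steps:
$k{\left(b \right)} = 2$ ($k{\left(b \right)} = 2 - \frac{b - b}{4} = 2 - 0 = 2 + 0 = 2$)
$X^{2}{\left(-5,k{\left(q \right)} \right)} = 13^{2} = 169$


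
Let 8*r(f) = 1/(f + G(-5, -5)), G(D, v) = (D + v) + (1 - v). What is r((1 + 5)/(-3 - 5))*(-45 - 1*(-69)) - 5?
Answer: -107/19 ≈ -5.6316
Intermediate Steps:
G(D, v) = 1 + D
r(f) = 1/(8*(-4 + f)) (r(f) = 1/(8*(f + (1 - 5))) = 1/(8*(f - 4)) = 1/(8*(-4 + f)))
r((1 + 5)/(-3 - 5))*(-45 - 1*(-69)) - 5 = (1/(8*(-4 + (1 + 5)/(-3 - 5))))*(-45 - 1*(-69)) - 5 = (1/(8*(-4 + 6/(-8))))*(-45 + 69) - 5 = (1/(8*(-4 + 6*(-1/8))))*24 - 5 = (1/(8*(-4 - 3/4)))*24 - 5 = (1/(8*(-19/4)))*24 - 5 = ((1/8)*(-4/19))*24 - 5 = -1/38*24 - 5 = -12/19 - 5 = -107/19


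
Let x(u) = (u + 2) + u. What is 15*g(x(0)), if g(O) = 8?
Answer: 120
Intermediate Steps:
x(u) = 2 + 2*u (x(u) = (2 + u) + u = 2 + 2*u)
15*g(x(0)) = 15*8 = 120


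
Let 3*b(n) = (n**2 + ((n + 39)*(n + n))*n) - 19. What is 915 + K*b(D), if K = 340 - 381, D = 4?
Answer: -53548/3 ≈ -17849.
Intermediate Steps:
b(n) = -19/3 + n**2/3 + 2*n**2*(39 + n)/3 (b(n) = ((n**2 + ((n + 39)*(n + n))*n) - 19)/3 = ((n**2 + ((39 + n)*(2*n))*n) - 19)/3 = ((n**2 + (2*n*(39 + n))*n) - 19)/3 = ((n**2 + 2*n**2*(39 + n)) - 19)/3 = (-19 + n**2 + 2*n**2*(39 + n))/3 = -19/3 + n**2/3 + 2*n**2*(39 + n)/3)
K = -41
915 + K*b(D) = 915 - 41*(-19/3 + (2/3)*4**3 + (79/3)*4**2) = 915 - 41*(-19/3 + (2/3)*64 + (79/3)*16) = 915 - 41*(-19/3 + 128/3 + 1264/3) = 915 - 41*1373/3 = 915 - 56293/3 = -53548/3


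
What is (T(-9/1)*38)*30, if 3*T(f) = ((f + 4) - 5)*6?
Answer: -22800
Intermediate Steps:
T(f) = -2 + 2*f (T(f) = (((f + 4) - 5)*6)/3 = (((4 + f) - 5)*6)/3 = ((-1 + f)*6)/3 = (-6 + 6*f)/3 = -2 + 2*f)
(T(-9/1)*38)*30 = ((-2 + 2*(-9/1))*38)*30 = ((-2 + 2*(-9*1))*38)*30 = ((-2 + 2*(-9))*38)*30 = ((-2 - 18)*38)*30 = -20*38*30 = -760*30 = -22800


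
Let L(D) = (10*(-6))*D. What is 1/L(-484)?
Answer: 1/29040 ≈ 3.4435e-5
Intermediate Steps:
L(D) = -60*D
1/L(-484) = 1/(-60*(-484)) = 1/29040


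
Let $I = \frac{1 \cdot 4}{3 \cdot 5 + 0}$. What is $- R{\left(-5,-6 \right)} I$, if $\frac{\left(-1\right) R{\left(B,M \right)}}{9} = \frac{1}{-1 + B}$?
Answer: $- \frac{2}{5} \approx -0.4$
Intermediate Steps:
$R{\left(B,M \right)} = - \frac{9}{-1 + B}$
$I = \frac{4}{15}$ ($I = \frac{4}{15 + 0} = \frac{4}{15} \approx 0.26667$)
$- R{\left(-5,-6 \right)} I = - \frac{-9}{-1 - 5} \cdot \frac{4}{15} = - \frac{-9}{-6} \cdot \frac{4}{15} = - \frac{\left(-9\right) \left(-1\right)}{6} \cdot \frac{4}{15} = \left(-1\right) \frac{3}{2} \cdot \frac{4}{15} = \left(- \frac{3}{2}\right) \frac{4}{15} = - \frac{2}{5}$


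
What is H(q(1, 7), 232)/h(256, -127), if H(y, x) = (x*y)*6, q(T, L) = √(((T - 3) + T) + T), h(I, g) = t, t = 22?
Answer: 0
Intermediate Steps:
h(I, g) = 22
q(T, L) = √(-3 + 3*T) (q(T, L) = √(((-3 + T) + T) + T) = √((-3 + 2*T) + T) = √(-3 + 3*T))
H(y, x) = 6*x*y
H(q(1, 7), 232)/h(256, -127) = (6*232*√(-3 + 3*1))/22 = (6*232*√(-3 + 3))*(1/22) = (6*232*√0)*(1/22) = (6*232*0)*(1/22) = 0*(1/22) = 0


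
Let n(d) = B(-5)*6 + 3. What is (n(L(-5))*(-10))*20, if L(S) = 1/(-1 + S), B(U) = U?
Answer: 5400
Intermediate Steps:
n(d) = -27 (n(d) = -5*6 + 3 = -30 + 3 = -27)
(n(L(-5))*(-10))*20 = -27*(-10)*20 = 270*20 = 5400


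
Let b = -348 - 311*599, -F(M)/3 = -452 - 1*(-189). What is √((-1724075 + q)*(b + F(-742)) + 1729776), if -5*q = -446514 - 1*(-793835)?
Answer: 4*√520824067215/5 ≈ 5.7735e+5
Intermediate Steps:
q = -347321/5 (q = -(-446514 - 1*(-793835))/5 = -(-446514 + 793835)/5 = -⅕*347321 = -347321/5 ≈ -69464.)
F(M) = 789 (F(M) = -3*(-452 - 1*(-189)) = -3*(-452 + 189) = -3*(-263) = 789)
b = -186637 (b = -348 - 186289 = -186637)
√((-1724075 + q)*(b + F(-742)) + 1729776) = √((-1724075 - 347321/5)*(-186637 + 789) + 1729776) = √(-8967696/5*(-185848) + 1729776) = √(1666628366208/5 + 1729776) = √(1666637015088/5) = 4*√520824067215/5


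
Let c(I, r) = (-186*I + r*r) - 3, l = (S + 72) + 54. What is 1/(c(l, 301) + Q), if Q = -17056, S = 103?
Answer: 1/30948 ≈ 3.2312e-5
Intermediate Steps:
l = 229 (l = (103 + 72) + 54 = 175 + 54 = 229)
c(I, r) = -3 + r² - 186*I (c(I, r) = (-186*I + r²) - 3 = (r² - 186*I) - 3 = -3 + r² - 186*I)
1/(c(l, 301) + Q) = 1/((-3 + 301² - 186*229) - 17056) = 1/((-3 + 90601 - 42594) - 17056) = 1/(48004 - 17056) = 1/30948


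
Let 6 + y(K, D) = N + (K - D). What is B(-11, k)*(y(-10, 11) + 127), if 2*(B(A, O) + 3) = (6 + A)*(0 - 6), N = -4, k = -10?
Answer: 1152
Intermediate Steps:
y(K, D) = -10 + K - D (y(K, D) = -6 + (-4 + (K - D)) = -6 + (-4 + K - D) = -10 + K - D)
B(A, O) = -21 - 3*A (B(A, O) = -3 + ((6 + A)*(0 - 6))/2 = -3 + ((6 + A)*(-6))/2 = -3 + (-36 - 6*A)/2 = -3 + (-18 - 3*A) = -21 - 3*A)
B(-11, k)*(y(-10, 11) + 127) = (-21 - 3*(-11))*((-10 - 10 - 1*11) + 127) = (-21 + 33)*((-10 - 10 - 11) + 127) = 12*(-31 + 127) = 12*96 = 1152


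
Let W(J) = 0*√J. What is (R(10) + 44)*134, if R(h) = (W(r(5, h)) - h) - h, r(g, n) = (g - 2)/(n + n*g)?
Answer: 3216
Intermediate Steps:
r(g, n) = (-2 + g)/(n + g*n)
W(J) = 0
R(h) = -2*h (R(h) = (0 - h) - h = -h - h = -2*h)
(R(10) + 44)*134 = (-2*10 + 44)*134 = (-20 + 44)*134 = 24*134 = 3216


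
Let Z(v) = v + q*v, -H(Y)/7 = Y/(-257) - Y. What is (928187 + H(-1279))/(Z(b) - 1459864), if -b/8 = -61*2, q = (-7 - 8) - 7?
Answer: -47246837/76090504 ≈ -0.62093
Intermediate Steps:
q = -22 (q = -15 - 7 = -22)
H(Y) = 1806*Y/257 (H(Y) = -7*(Y/(-257) - Y) = -7*(Y*(-1/257) - Y) = -7*(-Y/257 - Y) = -(-1806)*Y/257 = 1806*Y/257)
b = 976 (b = -(-488)*2 = -8*(-122) = 976)
Z(v) = -21*v (Z(v) = v - 22*v = -21*v)
(928187 + H(-1279))/(Z(b) - 1459864) = (928187 + (1806/257)*(-1279))/(-21*976 - 1459864) = (928187 - 2309874/257)/(-20496 - 1459864) = (236234185/257)/(-1480360) = (236234185/257)*(-1/1480360) = -47246837/76090504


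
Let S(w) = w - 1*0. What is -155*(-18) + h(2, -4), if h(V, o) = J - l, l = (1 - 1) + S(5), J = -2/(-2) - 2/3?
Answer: 8356/3 ≈ 2785.3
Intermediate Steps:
S(w) = w (S(w) = w + 0 = w)
J = ⅓ (J = -2*(-½) - 2*⅓ = 1 - ⅔ = ⅓ ≈ 0.33333)
l = 5 (l = (1 - 1) + 5 = 0 + 5 = 5)
h(V, o) = -14/3 (h(V, o) = ⅓ - 1*5 = ⅓ - 5 = -14/3)
-155*(-18) + h(2, -4) = -155*(-18) - 14/3 = 2790 - 14/3 = 8356/3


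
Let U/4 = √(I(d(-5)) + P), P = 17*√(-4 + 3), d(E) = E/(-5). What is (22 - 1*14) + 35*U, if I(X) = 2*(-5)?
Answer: 8 + 140*√(-10 + 17*I) ≈ 316.68 + 539.71*I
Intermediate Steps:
d(E) = -E/5 (d(E) = E*(-⅕) = -E/5)
I(X) = -10
P = 17*I (P = 17*√(-1) = 17*I ≈ 17.0*I)
U = 4*√(-10 + 17*I) ≈ 8.8196 + 15.42*I
(22 - 1*14) + 35*U = (22 - 1*14) + 35*(4*√(-10 + 17*I)) = (22 - 14) + 140*√(-10 + 17*I) = 8 + 140*√(-10 + 17*I)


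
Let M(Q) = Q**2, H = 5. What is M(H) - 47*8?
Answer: -351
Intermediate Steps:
M(H) - 47*8 = 5**2 - 47*8 = 25 - 376 = -351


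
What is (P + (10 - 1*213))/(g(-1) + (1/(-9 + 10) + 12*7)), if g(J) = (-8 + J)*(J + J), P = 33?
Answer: -170/103 ≈ -1.6505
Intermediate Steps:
g(J) = 2*J*(-8 + J) (g(J) = (-8 + J)*(2*J) = 2*J*(-8 + J))
(P + (10 - 1*213))/(g(-1) + (1/(-9 + 10) + 12*7)) = (33 + (10 - 1*213))/(2*(-1)*(-8 - 1) + (1/(-9 + 10) + 12*7)) = (33 + (10 - 213))/(2*(-1)*(-9) + (1/1 + 84)) = (33 - 203)/(18 + (1 + 84)) = -170/(18 + 85) = -170/103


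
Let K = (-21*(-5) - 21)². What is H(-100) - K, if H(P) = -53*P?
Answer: -1756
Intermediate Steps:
K = 7056 (K = (105 - 21)² = 84² = 7056)
H(-100) - K = -53*(-100) - 1*7056 = 5300 - 7056 = -1756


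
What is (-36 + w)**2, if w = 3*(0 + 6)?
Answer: 324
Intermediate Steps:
w = 18 (w = 3*6 = 18)
(-36 + w)**2 = (-36 + 18)**2 = (-18)**2 = 324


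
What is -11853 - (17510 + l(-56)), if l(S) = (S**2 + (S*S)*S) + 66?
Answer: 143051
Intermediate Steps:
l(S) = 66 + S**2 + S**3 (l(S) = (S**2 + S**2*S) + 66 = (S**2 + S**3) + 66 = 66 + S**2 + S**3)
-11853 - (17510 + l(-56)) = -11853 - (17510 + (66 + (-56)**2 + (-56)**3)) = -11853 - (17510 + (66 + 3136 - 175616)) = -11853 - (17510 - 172414) = -11853 - 1*(-154904) = -11853 + 154904 = 143051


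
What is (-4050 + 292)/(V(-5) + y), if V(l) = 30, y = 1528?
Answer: -1879/779 ≈ -2.4121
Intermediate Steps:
(-4050 + 292)/(V(-5) + y) = (-4050 + 292)/(30 + 1528) = -3758/1558 = -3758*1/1558 = -1879/779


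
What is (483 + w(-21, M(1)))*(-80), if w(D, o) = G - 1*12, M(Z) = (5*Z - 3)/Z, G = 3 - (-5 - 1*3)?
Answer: -38560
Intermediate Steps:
G = 11 (G = 3 - (-5 - 3) = 3 - 1*(-8) = 3 + 8 = 11)
M(Z) = (-3 + 5*Z)/Z
w(D, o) = -1 (w(D, o) = 11 - 1*12 = 11 - 12 = -1)
(483 + w(-21, M(1)))*(-80) = (483 - 1)*(-80) = 482*(-80) = -38560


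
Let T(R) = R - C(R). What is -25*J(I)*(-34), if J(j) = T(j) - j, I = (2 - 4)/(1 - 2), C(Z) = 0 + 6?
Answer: -5100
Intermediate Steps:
C(Z) = 6
T(R) = -6 + R (T(R) = R - 1*6 = R - 6 = -6 + R)
I = 2 (I = -2/(-1) = -2*(-1) = 2)
J(j) = -6 (J(j) = (-6 + j) - j = -6)
-25*J(I)*(-34) = -25*(-6)*(-34) = 150*(-34) = -5100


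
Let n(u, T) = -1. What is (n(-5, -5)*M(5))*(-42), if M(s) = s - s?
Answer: 0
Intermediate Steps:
M(s) = 0
(n(-5, -5)*M(5))*(-42) = -1*0*(-42) = 0*(-42) = 0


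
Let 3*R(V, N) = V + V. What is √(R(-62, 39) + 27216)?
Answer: 2*√61143/3 ≈ 164.85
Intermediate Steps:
R(V, N) = 2*V/3 (R(V, N) = (V + V)/3 = (2*V)/3 = 2*V/3)
√(R(-62, 39) + 27216) = √((⅔)*(-62) + 27216) = √(-124/3 + 27216) = √(81524/3) = 2*√61143/3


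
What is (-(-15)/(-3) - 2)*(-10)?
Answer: 70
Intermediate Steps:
(-(-15)/(-3) - 2)*(-10) = (-(-15)*(-1)/3 - 2)*(-10) = (-3*5/3 - 2)*(-10) = (-5 - 2)*(-10) = -7*(-10) = 70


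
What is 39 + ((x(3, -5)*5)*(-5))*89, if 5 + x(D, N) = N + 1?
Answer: 20064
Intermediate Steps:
x(D, N) = -4 + N (x(D, N) = -5 + (N + 1) = -5 + (1 + N) = -4 + N)
39 + ((x(3, -5)*5)*(-5))*89 = 39 + (((-4 - 5)*5)*(-5))*89 = 39 + (-9*5*(-5))*89 = 39 - 45*(-5)*89 = 39 + 225*89 = 39 + 20025 = 20064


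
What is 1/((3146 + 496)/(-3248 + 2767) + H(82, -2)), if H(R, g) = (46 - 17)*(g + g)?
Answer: -481/59438 ≈ -0.0080925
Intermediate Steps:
H(R, g) = 58*g (H(R, g) = 29*(2*g) = 58*g)
1/((3146 + 496)/(-3248 + 2767) + H(82, -2)) = 1/((3146 + 496)/(-3248 + 2767) + 58*(-2)) = 1/(3642/(-481) - 116) = 1/(3642*(-1/481) - 116) = 1/(-3642/481 - 116) = 1/(-59438/481) = -481/59438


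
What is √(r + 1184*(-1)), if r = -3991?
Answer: 15*I*√23 ≈ 71.938*I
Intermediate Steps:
√(r + 1184*(-1)) = √(-3991 + 1184*(-1)) = √(-3991 - 1184) = √(-5175) = 15*I*√23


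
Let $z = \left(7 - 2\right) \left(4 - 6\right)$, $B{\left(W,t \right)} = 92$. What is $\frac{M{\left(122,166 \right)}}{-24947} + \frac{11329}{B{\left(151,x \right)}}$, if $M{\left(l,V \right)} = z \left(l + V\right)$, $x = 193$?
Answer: $\frac{282889523}{2295124} \approx 123.26$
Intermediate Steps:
$z = -10$ ($z = 5 \left(-2\right) = -10$)
$M{\left(l,V \right)} = - 10 V - 10 l$ ($M{\left(l,V \right)} = - 10 \left(l + V\right) = - 10 \left(V + l\right) = - 10 V - 10 l$)
$\frac{M{\left(122,166 \right)}}{-24947} + \frac{11329}{B{\left(151,x \right)}} = \frac{\left(-10\right) 166 - 1220}{-24947} + \frac{11329}{92} = \left(-1660 - 1220\right) \left(- \frac{1}{24947}\right) + 11329 \cdot \frac{1}{92} = \left(-2880\right) \left(- \frac{1}{24947}\right) + \frac{11329}{92} = \frac{2880}{24947} + \frac{11329}{92} = \frac{282889523}{2295124}$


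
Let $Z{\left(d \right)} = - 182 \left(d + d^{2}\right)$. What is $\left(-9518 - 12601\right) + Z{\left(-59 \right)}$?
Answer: $-644923$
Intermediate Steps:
$Z{\left(d \right)} = - 182 d - 182 d^{2}$
$\left(-9518 - 12601\right) + Z{\left(-59 \right)} = \left(-9518 - 12601\right) - - 10738 \left(1 - 59\right) = \left(-9518 - 12601\right) - \left(-10738\right) \left(-58\right) = -22119 - 622804 = -644923$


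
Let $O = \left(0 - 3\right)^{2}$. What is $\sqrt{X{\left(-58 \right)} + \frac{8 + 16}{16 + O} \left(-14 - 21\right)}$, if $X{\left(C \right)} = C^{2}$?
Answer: $\frac{2 \sqrt{20815}}{5} \approx 57.71$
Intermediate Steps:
$O = 9$ ($O = \left(-3\right)^{2} = 9$)
$\sqrt{X{\left(-58 \right)} + \frac{8 + 16}{16 + O} \left(-14 - 21\right)} = \sqrt{\left(-58\right)^{2} + \frac{8 + 16}{16 + 9} \left(-14 - 21\right)} = \sqrt{3364 + \frac{24}{25} \left(-35\right)} = \sqrt{3364 - \frac{168}{5}} = \sqrt{\frac{16652}{5}} = \frac{2 \sqrt{20815}}{5}$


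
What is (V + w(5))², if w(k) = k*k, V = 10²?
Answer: 15625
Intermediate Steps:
V = 100
w(k) = k²
(V + w(5))² = (100 + 5²)² = (100 + 25)² = 125² = 15625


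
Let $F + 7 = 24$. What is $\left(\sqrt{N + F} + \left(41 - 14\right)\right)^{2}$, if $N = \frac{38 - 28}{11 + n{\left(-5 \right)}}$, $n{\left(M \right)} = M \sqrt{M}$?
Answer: $\left(27 + \sqrt{\frac{197 - 85 i \sqrt{5}}{11 - 5 i \sqrt{5}}}\right)^{2} \approx 972.02 + 3.392 i$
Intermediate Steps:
$n{\left(M \right)} = M^{\frac{3}{2}}$
$F = 17$ ($F = -7 + 24 = 17$)
$N = \frac{10}{11 - 5 i \sqrt{5}}$ ($N = \frac{38 - 28}{11 + \left(-5\right)^{\frac{3}{2}}} = \frac{10}{11 - 5 i \sqrt{5}} \approx 0.44715 + 0.45449 i$)
$\left(\sqrt{N + F} + \left(41 - 14\right)\right)^{2} = \left(\sqrt{\left(\frac{55}{123} + \frac{25 i \sqrt{5}}{123}\right) + 17} + \left(41 - 14\right)\right)^{2} = \left(\sqrt{\frac{2146}{123} + \frac{25 i \sqrt{5}}{123}} + \left(41 - 14\right)\right)^{2} = \left(\sqrt{\frac{2146}{123} + \frac{25 i \sqrt{5}}{123}} + 27\right)^{2} = \left(27 + \sqrt{\frac{2146}{123} + \frac{25 i \sqrt{5}}{123}}\right)^{2}$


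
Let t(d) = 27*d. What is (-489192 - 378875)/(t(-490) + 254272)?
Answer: -868067/241042 ≈ -3.6013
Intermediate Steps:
(-489192 - 378875)/(t(-490) + 254272) = (-489192 - 378875)/(27*(-490) + 254272) = -868067/(-13230 + 254272) = -868067/241042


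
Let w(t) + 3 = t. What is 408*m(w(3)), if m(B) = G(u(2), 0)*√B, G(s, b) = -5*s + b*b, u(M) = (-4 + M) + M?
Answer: 0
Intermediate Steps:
u(M) = -4 + 2*M
w(t) = -3 + t
G(s, b) = b² - 5*s (G(s, b) = -5*s + b² = b² - 5*s)
m(B) = 0 (m(B) = (0² - 5*(-4 + 2*2))*√B = (0 - 5*(-4 + 4))*√B = (0 - 5*0)*√B = (0 + 0)*√B = 0*√B = 0)
408*m(w(3)) = 408*0 = 0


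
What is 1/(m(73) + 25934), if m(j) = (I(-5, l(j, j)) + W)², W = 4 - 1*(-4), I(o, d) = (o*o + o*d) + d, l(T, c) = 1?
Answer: 1/26775 ≈ 3.7348e-5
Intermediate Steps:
I(o, d) = d + o² + d*o (I(o, d) = (o² + d*o) + d = d + o² + d*o)
W = 8 (W = 4 + 4 = 8)
m(j) = 841 (m(j) = ((1 + (-5)² + 1*(-5)) + 8)² = ((1 + 25 - 5) + 8)² = (21 + 8)² = 29² = 841)
1/(m(73) + 25934) = 1/(841 + 25934) = 1/26775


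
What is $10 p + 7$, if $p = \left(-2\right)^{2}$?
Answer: $47$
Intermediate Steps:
$p = 4$
$10 p + 7 = 10 \cdot 4 + 7 = 40 + 7 = 47$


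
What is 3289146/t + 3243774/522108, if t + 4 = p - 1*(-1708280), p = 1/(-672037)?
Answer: 30111201517114665/3699955979576474 ≈ 8.1383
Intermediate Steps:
p = -1/672037 ≈ -1.4880e-6
t = 1148024678211/672037 (t = -4 + (-1/672037 - 1*(-1708280)) = -4 + (-1/672037 + 1708280) = -4 + 1148027366359/672037 = 1148024678211/672037 ≈ 1.7083e+6)
3289146/t + 3243774/522108 = 3289146/(1148024678211/672037) + 3243774/522108 = 3289146*(672037/1148024678211) + 3243774*(1/522108) = 736809270134/382674892737 + 540629/87018 = 30111201517114665/3699955979576474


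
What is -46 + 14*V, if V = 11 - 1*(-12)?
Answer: 276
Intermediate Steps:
V = 23 (V = 11 + 12 = 23)
-46 + 14*V = -46 + 14*23 = -46 + 322 = 276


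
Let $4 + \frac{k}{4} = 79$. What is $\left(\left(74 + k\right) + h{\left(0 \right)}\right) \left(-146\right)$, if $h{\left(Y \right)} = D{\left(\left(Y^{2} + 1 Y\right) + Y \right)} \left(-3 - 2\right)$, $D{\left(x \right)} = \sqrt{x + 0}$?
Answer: $-54604$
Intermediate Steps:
$k = 300$ ($k = -16 + 4 \cdot 79 = -16 + 316 = 300$)
$D{\left(x \right)} = \sqrt{x}$
$h{\left(Y \right)} = - 5 \sqrt{Y^{2} + 2 Y}$ ($h{\left(Y \right)} = \sqrt{\left(Y^{2} + 1 Y\right) + Y} \left(-3 - 2\right) = \sqrt{\left(Y^{2} + Y\right) + Y} \left(-5\right) = \sqrt{\left(Y + Y^{2}\right) + Y} \left(-5\right) = \sqrt{Y^{2} + 2 Y} \left(-5\right) = - 5 \sqrt{Y^{2} + 2 Y}$)
$\left(\left(74 + k\right) + h{\left(0 \right)}\right) \left(-146\right) = \left(\left(74 + 300\right) - 5 \sqrt{0 \left(2 + 0\right)}\right) \left(-146\right) = \left(374 - 5 \sqrt{0 \cdot 2}\right) \left(-146\right) = \left(374 - 5 \sqrt{0}\right) \left(-146\right) = \left(374 - 0\right) \left(-146\right) = \left(374 + 0\right) \left(-146\right) = 374 \left(-146\right) = -54604$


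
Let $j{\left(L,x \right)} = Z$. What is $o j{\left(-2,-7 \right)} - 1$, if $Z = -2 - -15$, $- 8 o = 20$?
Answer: $- \frac{67}{2} \approx -33.5$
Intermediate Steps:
$o = - \frac{5}{2}$ ($o = \left(- \frac{1}{8}\right) 20 = - \frac{5}{2} \approx -2.5$)
$Z = 13$ ($Z = -2 + 15 = 13$)
$j{\left(L,x \right)} = 13$
$o j{\left(-2,-7 \right)} - 1 = \left(- \frac{5}{2}\right) 13 - 1 = - \frac{65}{2} - 1 = - \frac{67}{2}$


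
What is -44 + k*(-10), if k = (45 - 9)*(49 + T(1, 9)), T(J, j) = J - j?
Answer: -14804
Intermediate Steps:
k = 1476 (k = (45 - 9)*(49 + (1 - 1*9)) = 36*(49 + (1 - 9)) = 36*(49 - 8) = 36*41 = 1476)
-44 + k*(-10) = -44 + 1476*(-10) = -44 - 14760 = -14804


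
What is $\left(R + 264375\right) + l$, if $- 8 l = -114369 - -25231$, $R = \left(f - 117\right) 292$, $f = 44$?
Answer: $\frac{1016805}{4} \approx 2.542 \cdot 10^{5}$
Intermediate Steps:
$R = -21316$ ($R = \left(44 - 117\right) 292 = \left(-73\right) 292 = -21316$)
$l = \frac{44569}{4}$ ($l = - \frac{-114369 - -25231}{8} = - \frac{-114369 + 25231}{8} = \left(- \frac{1}{8}\right) \left(-89138\right) = \frac{44569}{4} \approx 11142.0$)
$\left(R + 264375\right) + l = \left(-21316 + 264375\right) + \frac{44569}{4} = 243059 + \frac{44569}{4} = \frac{1016805}{4}$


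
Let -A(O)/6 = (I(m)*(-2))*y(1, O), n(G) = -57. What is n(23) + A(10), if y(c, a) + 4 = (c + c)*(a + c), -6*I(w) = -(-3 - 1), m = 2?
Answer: -201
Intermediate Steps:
I(w) = -⅔ (I(w) = -(-1)*(-3 - 1)/6 = -(-1)*(-4)/6 = -⅙*4 = -⅔)
y(c, a) = -4 + 2*c*(a + c) (y(c, a) = -4 + (c + c)*(a + c) = -4 + (2*c)*(a + c) = -4 + 2*c*(a + c))
A(O) = 16 - 16*O (A(O) = -6*(-⅔*(-2))*(-4 + 2*1² + 2*O*1) = -8*(-4 + 2*1 + 2*O) = -8*(-4 + 2 + 2*O) = -8*(-2 + 2*O) = -6*(-8/3 + 8*O/3) = 16 - 16*O)
n(23) + A(10) = -57 + (16 - 16*10) = -57 + (16 - 160) = -57 - 144 = -201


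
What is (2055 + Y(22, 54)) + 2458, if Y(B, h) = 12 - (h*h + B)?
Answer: 1587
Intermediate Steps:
Y(B, h) = 12 - B - h**2 (Y(B, h) = 12 - (h**2 + B) = 12 - (B + h**2) = 12 + (-B - h**2) = 12 - B - h**2)
(2055 + Y(22, 54)) + 2458 = (2055 + (12 - 1*22 - 1*54**2)) + 2458 = (2055 + (12 - 22 - 1*2916)) + 2458 = (2055 + (12 - 22 - 2916)) + 2458 = (2055 - 2926) + 2458 = -871 + 2458 = 1587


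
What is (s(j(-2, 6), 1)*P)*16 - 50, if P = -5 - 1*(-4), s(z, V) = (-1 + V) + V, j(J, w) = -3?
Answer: -66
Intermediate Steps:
s(z, V) = -1 + 2*V
P = -1 (P = -5 + 4 = -1)
(s(j(-2, 6), 1)*P)*16 - 50 = ((-1 + 2*1)*(-1))*16 - 50 = ((-1 + 2)*(-1))*16 - 50 = (1*(-1))*16 - 50 = -1*16 - 50 = -16 - 50 = -66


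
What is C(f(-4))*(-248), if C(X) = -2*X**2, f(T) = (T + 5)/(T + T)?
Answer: 31/4 ≈ 7.7500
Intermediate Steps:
f(T) = (5 + T)/(2*T) (f(T) = (5 + T)/((2*T)) = (5 + T)*(1/(2*T)) = (5 + T)/(2*T))
C(f(-4))*(-248) = -2*(5 - 4)**2/64*(-248) = -2*((1/2)*(-1/4)*1)**2*(-248) = -2*(-1/8)**2*(-248) = -2*1/64*(-248) = -1/32*(-248) = 31/4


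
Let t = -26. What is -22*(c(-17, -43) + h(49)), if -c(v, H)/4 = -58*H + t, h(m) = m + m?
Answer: 215028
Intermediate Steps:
h(m) = 2*m
c(v, H) = 104 + 232*H (c(v, H) = -4*(-58*H - 26) = -4*(-26 - 58*H) = 104 + 232*H)
-22*(c(-17, -43) + h(49)) = -22*((104 + 232*(-43)) + 2*49) = -22*((104 - 9976) + 98) = -22*(-9872 + 98) = -22*(-9774) = 215028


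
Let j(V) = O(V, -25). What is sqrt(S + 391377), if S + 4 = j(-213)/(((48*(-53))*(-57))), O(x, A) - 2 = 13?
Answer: sqrt(57149481510993)/12084 ≈ 625.60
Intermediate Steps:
O(x, A) = 15 (O(x, A) = 2 + 13 = 15)
j(V) = 15
S = -193339/48336 (S = -4 + 15/(((48*(-53))*(-57))) = -4 + 15/((-2544*(-57))) = -4 + 15/145008 = -4 + 15*(1/145008) = -4 + 5/48336 = -193339/48336 ≈ -3.9999)
sqrt(S + 391377) = sqrt(-193339/48336 + 391377) = sqrt(18917405333/48336) = sqrt(57149481510993)/12084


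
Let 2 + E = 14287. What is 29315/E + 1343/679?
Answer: 7817928/1939903 ≈ 4.0301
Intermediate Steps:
E = 14285 (E = -2 + 14287 = 14285)
29315/E + 1343/679 = 29315/14285 + 1343/679 = 29315*(1/14285) + 1343*(1/679) = 5863/2857 + 1343/679 = 7817928/1939903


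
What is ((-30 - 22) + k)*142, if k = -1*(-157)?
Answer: 14910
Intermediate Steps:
k = 157
((-30 - 22) + k)*142 = ((-30 - 22) + 157)*142 = (-52 + 157)*142 = 105*142 = 14910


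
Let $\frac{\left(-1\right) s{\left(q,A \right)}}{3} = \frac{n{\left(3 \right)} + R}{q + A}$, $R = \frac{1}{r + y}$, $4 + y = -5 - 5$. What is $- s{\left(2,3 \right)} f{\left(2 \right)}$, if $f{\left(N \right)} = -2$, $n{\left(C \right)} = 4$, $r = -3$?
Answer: $- \frac{402}{85} \approx -4.7294$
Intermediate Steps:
$y = -14$ ($y = -4 - 10 = -14$)
$R = - \frac{1}{17}$ ($R = \frac{1}{-3 - 14} = \frac{1}{-17} = - \frac{1}{17} \approx -0.058824$)
$s{\left(q,A \right)} = - \frac{201}{17 \left(A + q\right)}$ ($s{\left(q,A \right)} = - 3 \frac{4 - \frac{1}{17}}{q + A} = - 3 \frac{67}{17 \left(A + q\right)} = - \frac{201}{17 \left(A + q\right)}$)
$- s{\left(2,3 \right)} f{\left(2 \right)} = - \frac{-201}{17 \cdot 3 + 17 \cdot 2} \left(-2\right) = - \frac{-201}{51 + 34} \left(-2\right) = - \frac{-201}{85} \left(-2\right) = \left(-1\right) \left(- \frac{201}{85}\right) \left(-2\right) = \frac{201}{85} \left(-2\right) = - \frac{402}{85}$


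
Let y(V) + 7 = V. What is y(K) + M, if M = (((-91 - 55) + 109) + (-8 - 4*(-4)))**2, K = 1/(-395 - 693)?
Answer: 907391/1088 ≈ 834.00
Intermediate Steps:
K = -1/1088 (K = 1/(-1088) = -1/1088 ≈ -0.00091912)
y(V) = -7 + V
M = 841 (M = ((-146 + 109) + (-8 + 16))**2 = (-37 + 8)**2 = (-29)**2 = 841)
y(K) + M = (-7 - 1/1088) + 841 = -7617/1088 + 841 = 907391/1088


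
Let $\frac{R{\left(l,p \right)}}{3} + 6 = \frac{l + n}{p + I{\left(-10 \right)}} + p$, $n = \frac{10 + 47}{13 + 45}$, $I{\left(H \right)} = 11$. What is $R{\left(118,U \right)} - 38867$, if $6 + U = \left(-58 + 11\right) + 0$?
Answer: $- \frac{31710629}{812} \approx -39053.0$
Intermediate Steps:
$n = \frac{57}{58} \approx 0.98276$
$U = -53$ ($U = -6 + \left(\left(-58 + 11\right) + 0\right) = -6 + \left(-47 + 0\right) = -6 - 47 = -53$)
$R{\left(l,p \right)} = -18 + 3 p + \frac{3 \left(\frac{57}{58} + l\right)}{11 + p}$ ($R{\left(l,p \right)} = -18 + 3 \left(\frac{l + \frac{57}{58}}{p + 11} + p\right) = -18 + 3 \left(\frac{\frac{57}{58} + l}{11 + p} + p\right) = -18 + 3 \left(p + \frac{\frac{57}{58} + l}{11 + p}\right) = -18 + \left(3 p + \frac{3 \left(\frac{57}{58} + l\right)}{11 + p}\right) = -18 + 3 p + \frac{3 \left(\frac{57}{58} + l\right)}{11 + p}$)
$R{\left(118,U \right)} - 38867 = \frac{3 \left(-3771 + 58 \cdot 118 + 58 \left(-53\right)^{2} + 290 \left(-53\right)\right)}{58 \left(11 - 53\right)} - 38867 = \frac{3 \left(-3771 + 6844 + 58 \cdot 2809 - 15370\right)}{58 \left(-42\right)} - 38867 = \frac{3}{58} \left(- \frac{1}{42}\right) \left(-3771 + 6844 + 162922 - 15370\right) - 38867 = \frac{3}{58} \left(- \frac{1}{42}\right) 150625 - 38867 = - \frac{150625}{812} - 38867 = - \frac{31710629}{812}$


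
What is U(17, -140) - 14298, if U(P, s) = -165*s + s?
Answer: 8662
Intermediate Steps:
U(P, s) = -164*s
U(17, -140) - 14298 = -164*(-140) - 14298 = 22960 - 14298 = 8662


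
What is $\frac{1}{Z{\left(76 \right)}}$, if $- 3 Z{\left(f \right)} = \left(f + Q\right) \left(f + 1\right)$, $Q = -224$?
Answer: $\frac{3}{11396} \approx 0.00026325$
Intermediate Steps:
$Z{\left(f \right)} = - \frac{\left(1 + f\right) \left(-224 + f\right)}{3}$ ($Z{\left(f \right)} = - \frac{\left(f - 224\right) \left(f + 1\right)}{3} = - \frac{\left(-224 + f\right) \left(1 + f\right)}{3} = - \frac{\left(1 + f\right) \left(-224 + f\right)}{3}$)
$\frac{1}{Z{\left(76 \right)}} = \frac{1}{\frac{224}{3} - \frac{76^{2}}{3} + \frac{223}{3} \cdot 76} = \frac{1}{\frac{224}{3} - \frac{5776}{3} + \frac{16948}{3}} = \frac{1}{\frac{11396}{3}} = \frac{3}{11396}$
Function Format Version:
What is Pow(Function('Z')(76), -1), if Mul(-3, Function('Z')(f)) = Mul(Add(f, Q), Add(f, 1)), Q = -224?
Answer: Rational(3, 11396) ≈ 0.00026325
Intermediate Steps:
Function('Z')(f) = Mul(Rational(-1, 3), Add(1, f), Add(-224, f)) (Function('Z')(f) = Mul(Rational(-1, 3), Mul(Add(f, -224), Add(f, 1))) = Mul(Rational(-1, 3), Mul(Add(-224, f), Add(1, f))) = Mul(Rational(-1, 3), Mul(Add(1, f), Add(-224, f))) = Mul(Rational(-1, 3), Add(1, f), Add(-224, f)))
Pow(Function('Z')(76), -1) = Pow(Add(Rational(224, 3), Mul(Rational(-1, 3), Pow(76, 2)), Mul(Rational(223, 3), 76)), -1) = Pow(Add(Rational(224, 3), Mul(Rational(-1, 3), 5776), Rational(16948, 3)), -1) = Pow(Add(Rational(224, 3), Rational(-5776, 3), Rational(16948, 3)), -1) = Pow(Rational(11396, 3), -1) = Rational(3, 11396)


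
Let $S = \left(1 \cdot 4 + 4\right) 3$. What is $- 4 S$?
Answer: $-96$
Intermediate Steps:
$S = 24$ ($S = \left(4 + 4\right) 3 = 8 \cdot 3 = 24$)
$- 4 S = \left(-4\right) 24 = -96$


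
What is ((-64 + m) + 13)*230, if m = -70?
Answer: -27830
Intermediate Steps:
((-64 + m) + 13)*230 = ((-64 - 70) + 13)*230 = (-134 + 13)*230 = -121*230 = -27830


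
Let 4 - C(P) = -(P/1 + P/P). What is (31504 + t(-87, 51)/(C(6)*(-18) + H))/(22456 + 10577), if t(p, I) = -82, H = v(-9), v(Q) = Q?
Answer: 931630/976833 ≈ 0.95372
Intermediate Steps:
H = -9
C(P) = 5 + P (C(P) = 4 - (-1)*(P/1 + P/P) = 4 - (-1)*(P*1 + 1) = 4 - (-1)*(P + 1) = 4 - (-1)*(1 + P) = 4 - (-1 - P) = 4 + (1 + P) = 5 + P)
(31504 + t(-87, 51)/(C(6)*(-18) + H))/(22456 + 10577) = (31504 - 82/((5 + 6)*(-18) - 9))/(22456 + 10577) = (31504 - 82/(11*(-18) - 9))/33033 = (31504 - 82/(-198 - 9))*(1/33033) = (31504 - 82/(-207))*(1/33033) = (31504 - 82*(-1/207))*(1/33033) = (31504 + 82/207)*(1/33033) = (6521410/207)*(1/33033) = 931630/976833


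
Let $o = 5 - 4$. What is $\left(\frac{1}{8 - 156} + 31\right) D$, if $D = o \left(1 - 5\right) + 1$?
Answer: $- \frac{13761}{148} \approx -92.98$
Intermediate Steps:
$o = 1$ ($o = 5 - 4 = 1$)
$D = -3$ ($D = 1 \left(1 - 5\right) + 1 = 1 \left(-4\right) + 1 = -4 + 1 = -3$)
$\left(\frac{1}{8 - 156} + 31\right) D = \left(\frac{1}{8 - 156} + 31\right) \left(-3\right) = \left(\frac{1}{-148} + 31\right) \left(-3\right) = \left(- \frac{1}{148} + 31\right) \left(-3\right) = \frac{4587}{148} \left(-3\right) = - \frac{13761}{148}$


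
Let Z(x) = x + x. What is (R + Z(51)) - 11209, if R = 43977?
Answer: 32870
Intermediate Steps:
Z(x) = 2*x
(R + Z(51)) - 11209 = (43977 + 2*51) - 11209 = (43977 + 102) - 11209 = 44079 - 11209 = 32870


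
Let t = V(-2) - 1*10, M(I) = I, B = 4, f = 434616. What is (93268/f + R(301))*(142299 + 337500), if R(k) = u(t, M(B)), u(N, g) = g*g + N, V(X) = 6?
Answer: 30322497135/5174 ≈ 5.8606e+6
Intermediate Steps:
t = -4 (t = 6 - 1*10 = 6 - 10 = -4)
u(N, g) = N + g² (u(N, g) = g² + N = N + g²)
R(k) = 12 (R(k) = -4 + 4² = -4 + 16 = 12)
(93268/f + R(301))*(142299 + 337500) = (93268/434616 + 12)*(142299 + 337500) = (93268*(1/434616) + 12)*479799 = (3331/15522 + 12)*479799 = (189595/15522)*479799 = 30322497135/5174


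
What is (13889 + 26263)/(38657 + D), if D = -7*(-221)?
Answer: 10038/10051 ≈ 0.99871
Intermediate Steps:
D = 1547
(13889 + 26263)/(38657 + D) = (13889 + 26263)/(38657 + 1547) = 40152/40204 = 40152*(1/40204) = 10038/10051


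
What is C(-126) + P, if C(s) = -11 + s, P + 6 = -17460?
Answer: -17603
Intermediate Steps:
P = -17466 (P = -6 - 17460 = -17466)
C(-126) + P = (-11 - 126) - 17466 = -137 - 17466 = -17603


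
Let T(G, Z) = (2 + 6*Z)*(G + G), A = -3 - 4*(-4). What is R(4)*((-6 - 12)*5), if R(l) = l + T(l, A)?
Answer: -57960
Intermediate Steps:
A = 13 (A = -3 + 16 = 13)
T(G, Z) = 2*G*(2 + 6*Z) (T(G, Z) = (2 + 6*Z)*(2*G) = 2*G*(2 + 6*Z))
R(l) = 161*l (R(l) = l + 4*l*(1 + 3*13) = l + 4*l*(1 + 39) = l + 4*l*40 = l + 160*l = 161*l)
R(4)*((-6 - 12)*5) = (161*4)*((-6 - 12)*5) = 644*(-18*5) = 644*(-90) = -57960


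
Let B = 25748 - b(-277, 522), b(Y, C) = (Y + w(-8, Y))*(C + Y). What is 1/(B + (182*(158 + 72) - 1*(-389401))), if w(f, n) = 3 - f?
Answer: 1/522179 ≈ 1.9151e-6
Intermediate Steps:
b(Y, C) = (11 + Y)*(C + Y) (b(Y, C) = (Y + (3 - 1*(-8)))*(C + Y) = (Y + (3 + 8))*(C + Y) = (Y + 11)*(C + Y) = (11 + Y)*(C + Y))
B = 90918 (B = 25748 - ((-277)**2 + 11*522 + 11*(-277) + 522*(-277)) = 25748 - (76729 + 5742 - 3047 - 144594) = 25748 - 1*(-65170) = 25748 + 65170 = 90918)
1/(B + (182*(158 + 72) - 1*(-389401))) = 1/(90918 + (182*(158 + 72) - 1*(-389401))) = 1/(90918 + (182*230 + 389401)) = 1/(90918 + (41860 + 389401)) = 1/(90918 + 431261) = 1/522179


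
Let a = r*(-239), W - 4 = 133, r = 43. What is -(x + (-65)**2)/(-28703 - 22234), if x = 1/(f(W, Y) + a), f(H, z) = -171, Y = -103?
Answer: 44142799/532189776 ≈ 0.082946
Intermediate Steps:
W = 137 (W = 4 + 133 = 137)
a = -10277 (a = 43*(-239) = -10277)
x = -1/10448 (x = 1/(-171 - 10277) = 1/(-10448) = -1/10448 ≈ -9.5712e-5)
-(x + (-65)**2)/(-28703 - 22234) = -(-1/10448 + (-65)**2)/(-28703 - 22234) = -(-1/10448 + 4225)/(-50937) = -44142799*(-1)/(10448*50937) = -1*(-44142799/532189776) = 44142799/532189776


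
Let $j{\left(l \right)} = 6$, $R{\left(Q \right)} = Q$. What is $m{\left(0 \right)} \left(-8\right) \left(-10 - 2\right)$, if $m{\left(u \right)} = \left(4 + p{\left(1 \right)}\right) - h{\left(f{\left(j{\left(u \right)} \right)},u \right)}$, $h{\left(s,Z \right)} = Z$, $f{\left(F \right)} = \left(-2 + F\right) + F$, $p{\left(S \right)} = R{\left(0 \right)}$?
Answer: $384$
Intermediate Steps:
$p{\left(S \right)} = 0$
$f{\left(F \right)} = -2 + 2 F$
$m{\left(u \right)} = 4 - u$ ($m{\left(u \right)} = \left(4 + 0\right) - u = 4 - u$)
$m{\left(0 \right)} \left(-8\right) \left(-10 - 2\right) = \left(4 - 0\right) \left(-8\right) \left(-10 - 2\right) = \left(4 + 0\right) \left(-8\right) \left(-10 - 2\right) = 4 \left(-8\right) \left(-12\right) = \left(-32\right) \left(-12\right) = 384$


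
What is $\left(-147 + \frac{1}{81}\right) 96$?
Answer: $- \frac{380992}{27} \approx -14111.0$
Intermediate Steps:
$\left(-147 + \frac{1}{81}\right) 96 = \left(- \frac{11906}{81}\right) 96 = - \frac{380992}{27}$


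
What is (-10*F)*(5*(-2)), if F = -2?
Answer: -200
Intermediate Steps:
(-10*F)*(5*(-2)) = (-10*(-2))*(5*(-2)) = 20*(-10) = -200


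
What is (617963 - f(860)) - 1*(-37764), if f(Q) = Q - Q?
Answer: 655727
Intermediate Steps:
f(Q) = 0
(617963 - f(860)) - 1*(-37764) = (617963 - 1*0) - 1*(-37764) = (617963 + 0) + 37764 = 617963 + 37764 = 655727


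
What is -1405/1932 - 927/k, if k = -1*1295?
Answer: -4073/357420 ≈ -0.011396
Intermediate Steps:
k = -1295
-1405/1932 - 927/k = -1405/1932 - 927/(-1295) = -1405*1/1932 - 927*(-1/1295) = -1405/1932 + 927/1295 = -4073/357420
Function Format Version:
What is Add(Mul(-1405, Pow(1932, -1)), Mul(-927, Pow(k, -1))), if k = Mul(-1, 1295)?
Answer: Rational(-4073, 357420) ≈ -0.011396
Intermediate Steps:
k = -1295
Add(Mul(-1405, Pow(1932, -1)), Mul(-927, Pow(k, -1))) = Add(Mul(-1405, Pow(1932, -1)), Mul(-927, Pow(-1295, -1))) = Add(Mul(-1405, Rational(1, 1932)), Mul(-927, Rational(-1, 1295))) = Add(Rational(-1405, 1932), Rational(927, 1295)) = Rational(-4073, 357420)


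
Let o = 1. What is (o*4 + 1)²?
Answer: 25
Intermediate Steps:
(o*4 + 1)² = (1*4 + 1)² = (4 + 1)² = 5² = 25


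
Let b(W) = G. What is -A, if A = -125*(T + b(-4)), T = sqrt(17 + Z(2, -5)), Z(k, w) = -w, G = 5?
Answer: 625 + 125*sqrt(22) ≈ 1211.3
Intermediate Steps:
T = sqrt(22) (T = sqrt(17 - 1*(-5)) = sqrt(17 + 5) = sqrt(22) ≈ 4.6904)
b(W) = 5
A = -625 - 125*sqrt(22) (A = -125*(sqrt(22) + 5) = -125*(5 + sqrt(22)) = -625 - 125*sqrt(22) ≈ -1211.3)
-A = -(-625 - 125*sqrt(22)) = 625 + 125*sqrt(22)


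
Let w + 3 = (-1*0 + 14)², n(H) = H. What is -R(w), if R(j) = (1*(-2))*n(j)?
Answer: 386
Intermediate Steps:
w = 193 (w = -3 + (-1*0 + 14)² = -3 + (0 + 14)² = -3 + 14² = -3 + 196 = 193)
R(j) = -2*j (R(j) = (1*(-2))*j = -2*j)
-R(w) = -(-2)*193 = -1*(-386) = 386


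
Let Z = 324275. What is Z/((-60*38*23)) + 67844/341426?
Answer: -10715817679/1790437944 ≈ -5.9850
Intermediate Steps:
Z/((-60*38*23)) + 67844/341426 = 324275/((-60*38*23)) + 67844/341426 = 324275/((-2280*23)) + 67844*(1/341426) = 324275/(-52440) + 33922/170713 = 324275*(-1/52440) + 33922/170713 = -64855/10488 + 33922/170713 = -10715817679/1790437944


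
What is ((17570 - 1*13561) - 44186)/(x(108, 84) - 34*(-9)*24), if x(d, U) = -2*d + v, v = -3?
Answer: -40177/7125 ≈ -5.6389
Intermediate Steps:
x(d, U) = -3 - 2*d (x(d, U) = -2*d - 3 = -3 - 2*d)
((17570 - 1*13561) - 44186)/(x(108, 84) - 34*(-9)*24) = ((17570 - 1*13561) - 44186)/((-3 - 2*108) - 34*(-9)*24) = ((17570 - 13561) - 44186)/((-3 - 216) + 306*24) = (4009 - 44186)/(-219 + 7344) = -40177/7125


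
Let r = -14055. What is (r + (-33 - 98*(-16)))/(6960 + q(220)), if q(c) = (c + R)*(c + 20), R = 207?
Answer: -313/2736 ≈ -0.11440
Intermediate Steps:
q(c) = (20 + c)*(207 + c) (q(c) = (c + 207)*(c + 20) = (207 + c)*(20 + c) = (20 + c)*(207 + c))
(r + (-33 - 98*(-16)))/(6960 + q(220)) = (-14055 + (-33 - 98*(-16)))/(6960 + (4140 + 220**2 + 227*220)) = (-14055 + (-33 + 1568))/(6960 + (4140 + 48400 + 49940)) = (-14055 + 1535)/(6960 + 102480) = -12520/109440 = -12520*1/109440 = -313/2736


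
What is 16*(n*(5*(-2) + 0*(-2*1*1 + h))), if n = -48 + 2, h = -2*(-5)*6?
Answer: 7360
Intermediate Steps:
h = 60 (h = 10*6 = 60)
n = -46
16*(n*(5*(-2) + 0*(-2*1*1 + h))) = 16*(-46*(5*(-2) + 0*(-2*1*1 + 60))) = 16*(-46*(-10 + 0*(-2*1 + 60))) = 16*(-46*(-10 + 0*(-2 + 60))) = 16*(-46*(-10 + 0*58)) = 16*(-46*(-10 + 0)) = 16*(-46*(-10)) = 16*460 = 7360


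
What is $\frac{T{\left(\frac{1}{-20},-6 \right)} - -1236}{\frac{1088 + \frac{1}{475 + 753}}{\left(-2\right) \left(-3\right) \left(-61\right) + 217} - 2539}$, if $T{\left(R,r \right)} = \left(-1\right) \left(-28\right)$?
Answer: $- \frac{231276608}{465901973} \approx -0.49641$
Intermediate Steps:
$T{\left(R,r \right)} = 28$
$\frac{T{\left(\frac{1}{-20},-6 \right)} - -1236}{\frac{1088 + \frac{1}{475 + 753}}{\left(-2\right) \left(-3\right) \left(-61\right) + 217} - 2539} = \frac{28 - -1236}{\frac{1088 + \frac{1}{475 + 753}}{\left(-2\right) \left(-3\right) \left(-61\right) + 217} - 2539} = \frac{28 + \left(-489 + 1725\right)}{\frac{1088 + \frac{1}{1228}}{6 \left(-61\right) + 217} - 2539} = \frac{28 + 1236}{\frac{1088 + \frac{1}{1228}}{-366 + 217} - 2539} = \frac{1264}{\frac{1336065}{1228 \left(-149\right)} - 2539} = \frac{1264}{\frac{1336065}{1228} \left(- \frac{1}{149}\right) - 2539} = \frac{1264}{- \frac{1336065}{182972} - 2539} = \frac{1264}{- \frac{465901973}{182972}} = 1264 \left(- \frac{182972}{465901973}\right) = - \frac{231276608}{465901973}$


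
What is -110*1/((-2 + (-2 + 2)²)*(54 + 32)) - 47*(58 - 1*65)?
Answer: 28349/86 ≈ 329.64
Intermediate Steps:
-110*1/((-2 + (-2 + 2)²)*(54 + 32)) - 47*(58 - 1*65) = -110*1/(86*(-2 + 0²)) - 47*(58 - 65) = -110*1/(86*(-2 + 0)) - 47*(-7) = -110/(86*(-2)) + 329 = -110/(-172) + 329 = -110*(-1/172) + 329 = 55/86 + 329 = 28349/86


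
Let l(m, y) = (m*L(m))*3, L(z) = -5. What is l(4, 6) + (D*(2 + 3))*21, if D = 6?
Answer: 570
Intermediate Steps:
l(m, y) = -15*m (l(m, y) = (m*(-5))*3 = -5*m*3 = -15*m)
l(4, 6) + (D*(2 + 3))*21 = -15*4 + (6*(2 + 3))*21 = -60 + (6*5)*21 = -60 + 30*21 = -60 + 630 = 570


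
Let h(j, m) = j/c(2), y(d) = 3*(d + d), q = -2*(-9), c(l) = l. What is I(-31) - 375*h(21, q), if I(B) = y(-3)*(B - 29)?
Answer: -5715/2 ≈ -2857.5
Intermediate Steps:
q = 18
y(d) = 6*d (y(d) = 3*(2*d) = 6*d)
I(B) = 522 - 18*B (I(B) = (6*(-3))*(B - 29) = -18*(-29 + B) = 522 - 18*B)
h(j, m) = j/2
I(-31) - 375*h(21, q) = (522 - 18*(-31)) - 375*21/2 = (522 + 558) - 375*21/2 = 1080 - 7875/2 = -5715/2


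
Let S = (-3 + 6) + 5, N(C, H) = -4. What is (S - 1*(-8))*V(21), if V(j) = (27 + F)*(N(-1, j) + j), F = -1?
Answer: 7072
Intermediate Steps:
V(j) = -104 + 26*j (V(j) = (27 - 1)*(-4 + j) = 26*(-4 + j) = -104 + 26*j)
S = 8 (S = 3 + 5 = 8)
(S - 1*(-8))*V(21) = (8 - 1*(-8))*(-104 + 26*21) = (8 + 8)*(-104 + 546) = 16*442 = 7072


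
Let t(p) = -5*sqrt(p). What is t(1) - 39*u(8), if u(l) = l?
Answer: -317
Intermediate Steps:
t(1) - 39*u(8) = -5*sqrt(1) - 39*8 = -5*1 - 312 = -5 - 312 = -317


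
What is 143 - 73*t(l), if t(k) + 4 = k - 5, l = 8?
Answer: 216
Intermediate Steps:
t(k) = -9 + k (t(k) = -4 + (k - 5) = -4 + (-5 + k) = -9 + k)
143 - 73*t(l) = 143 - 73*(-9 + 8) = 143 - 73*(-1) = 143 + 73 = 216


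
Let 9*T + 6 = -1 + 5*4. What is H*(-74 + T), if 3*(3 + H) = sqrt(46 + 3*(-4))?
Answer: 653/3 - 653*sqrt(34)/27 ≈ 76.644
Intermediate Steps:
T = 13/9 (T = -2/3 + (-1 + 5*4)/9 = -2/3 + (-1 + 20)/9 = -2/3 + (1/9)*19 = -2/3 + 19/9 = 13/9 ≈ 1.4444)
H = -3 + sqrt(34)/3 (H = -3 + sqrt(46 + 3*(-4))/3 = -3 + sqrt(46 - 12)/3 = -3 + sqrt(34)/3 ≈ -1.0563)
H*(-74 + T) = (-3 + sqrt(34)/3)*(-74 + 13/9) = (-3 + sqrt(34)/3)*(-653/9) = 653/3 - 653*sqrt(34)/27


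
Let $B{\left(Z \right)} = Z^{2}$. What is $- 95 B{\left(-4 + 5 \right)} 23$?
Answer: $-2185$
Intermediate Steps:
$- 95 B{\left(-4 + 5 \right)} 23 = - 95 \left(-4 + 5\right)^{2} \cdot 23 = - 95 \cdot 1^{2} \cdot 23 = \left(-95\right) 1 \cdot 23 = \left(-95\right) 23 = -2185$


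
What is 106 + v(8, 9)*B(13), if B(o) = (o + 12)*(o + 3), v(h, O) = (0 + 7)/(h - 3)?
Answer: 666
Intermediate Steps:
v(h, O) = 7/(-3 + h)
B(o) = (3 + o)*(12 + o) (B(o) = (12 + o)*(3 + o) = (3 + o)*(12 + o))
106 + v(8, 9)*B(13) = 106 + (7/(-3 + 8))*(36 + 13**2 + 15*13) = 106 + (7/5)*(36 + 169 + 195) = 106 + (7*(1/5))*400 = 106 + (7/5)*400 = 106 + 560 = 666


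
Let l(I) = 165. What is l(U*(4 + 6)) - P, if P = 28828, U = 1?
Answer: -28663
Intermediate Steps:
l(U*(4 + 6)) - P = 165 - 1*28828 = 165 - 28828 = -28663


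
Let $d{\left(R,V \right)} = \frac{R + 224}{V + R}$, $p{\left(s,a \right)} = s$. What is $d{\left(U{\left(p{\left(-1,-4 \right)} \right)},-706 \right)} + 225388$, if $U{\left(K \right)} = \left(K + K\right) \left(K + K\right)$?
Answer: $\frac{26370358}{117} \approx 2.2539 \cdot 10^{5}$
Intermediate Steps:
$U{\left(K \right)} = 4 K^{2}$ ($U{\left(K \right)} = 2 K 2 K = 4 K^{2}$)
$d{\left(R,V \right)} = \frac{224 + R}{R + V}$
$d{\left(U{\left(p{\left(-1,-4 \right)} \right)},-706 \right)} + 225388 = \frac{224 + 4 \left(-1\right)^{2}}{4 \left(-1\right)^{2} - 706} + 225388 = \frac{224 + 4 \cdot 1}{4 \cdot 1 - 706} + 225388 = \frac{224 + 4}{4 - 706} + 225388 = \frac{1}{-702} \cdot 228 + 225388 = \left(- \frac{1}{702}\right) 228 + 225388 = - \frac{38}{117} + 225388 = \frac{26370358}{117}$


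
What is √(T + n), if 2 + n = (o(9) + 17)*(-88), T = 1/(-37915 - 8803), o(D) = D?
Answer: I*√4998088836678/46718 ≈ 47.854*I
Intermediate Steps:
T = -1/46718 (T = 1/(-46718) = -1/46718 ≈ -2.1405e-5)
n = -2290 (n = -2 + (9 + 17)*(-88) = -2 + 26*(-88) = -2 - 2288 = -2290)
√(T + n) = √(-1/46718 - 2290) = √(-106984221/46718) = I*√4998088836678/46718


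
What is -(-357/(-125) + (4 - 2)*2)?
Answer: -857/125 ≈ -6.8560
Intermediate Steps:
-(-357/(-125) + (4 - 2)*2) = -(-1/125*(-357) + 2*2) = -(357/125 + 4) = -1*857/125 = -857/125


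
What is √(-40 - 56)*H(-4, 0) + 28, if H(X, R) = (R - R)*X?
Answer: 28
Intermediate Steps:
H(X, R) = 0 (H(X, R) = 0*X = 0)
√(-40 - 56)*H(-4, 0) + 28 = √(-40 - 56)*0 + 28 = √(-96)*0 + 28 = (4*I*√6)*0 + 28 = 0 + 28 = 28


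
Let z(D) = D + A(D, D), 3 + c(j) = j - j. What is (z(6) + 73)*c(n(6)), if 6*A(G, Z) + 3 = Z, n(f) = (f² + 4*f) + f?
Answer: -477/2 ≈ -238.50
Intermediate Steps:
n(f) = f² + 5*f
A(G, Z) = -½ + Z/6
c(j) = -3 (c(j) = -3 + (j - j) = -3 + 0 = -3)
z(D) = -½ + 7*D/6 (z(D) = D + (-½ + D/6) = -½ + 7*D/6)
(z(6) + 73)*c(n(6)) = ((-½ + (7/6)*6) + 73)*(-3) = ((-½ + 7) + 73)*(-3) = (13/2 + 73)*(-3) = (159/2)*(-3) = -477/2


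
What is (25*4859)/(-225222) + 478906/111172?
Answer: 11794443554/3129797523 ≈ 3.7684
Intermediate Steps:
(25*4859)/(-225222) + 478906/111172 = 121475*(-1/225222) + 478906*(1/111172) = -121475/225222 + 239453/55586 = 11794443554/3129797523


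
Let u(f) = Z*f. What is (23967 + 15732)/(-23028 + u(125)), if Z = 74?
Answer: -39699/13778 ≈ -2.8813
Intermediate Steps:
u(f) = 74*f
(23967 + 15732)/(-23028 + u(125)) = (23967 + 15732)/(-23028 + 74*125) = 39699/(-23028 + 9250) = 39699/(-13778) = 39699*(-1/13778) = -39699/13778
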